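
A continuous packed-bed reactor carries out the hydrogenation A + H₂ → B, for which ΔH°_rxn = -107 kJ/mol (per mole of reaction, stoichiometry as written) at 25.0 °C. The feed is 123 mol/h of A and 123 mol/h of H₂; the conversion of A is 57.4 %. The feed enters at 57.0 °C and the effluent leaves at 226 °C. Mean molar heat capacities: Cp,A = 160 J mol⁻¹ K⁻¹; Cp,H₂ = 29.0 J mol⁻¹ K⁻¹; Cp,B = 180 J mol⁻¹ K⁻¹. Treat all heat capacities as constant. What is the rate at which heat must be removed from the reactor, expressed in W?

Extent of reaction ξ = 0.574 × 123 = 70.602 mol/h
Reaction term: ξ·ΔH°_rxn = 70.602 × -107 = -7554.4 kJ/h
Sensible, feed 57.0→25 °C: -743.9 kJ/h
Outlet flows (mol/h): A 52.398, H₂ 52.398, B 70.602
Sensible, products 25→226 °C: 4544.9 kJ/h
Q = ΔH = -3753.4 kJ/h = -1.0426 kW
Heat removed = 1042.6 W

Q_out = 1040 W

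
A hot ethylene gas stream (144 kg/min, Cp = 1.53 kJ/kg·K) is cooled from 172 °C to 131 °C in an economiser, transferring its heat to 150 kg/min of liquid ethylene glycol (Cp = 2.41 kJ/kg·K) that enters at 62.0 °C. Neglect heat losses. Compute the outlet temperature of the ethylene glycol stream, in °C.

T_c,out = 87.0 °C

Heat released by hot stream: Q = 144 × 1.53 × (172 − 131) = 9033.1 kJ/min
Energy balance on cold side (adiabatic exchanger): Q = ṁ_c·Cp_c·(T_c,out − T_c,in)
T_c,out = 62.0 + 9033.1/(150 × 2.41) = 86.988 °C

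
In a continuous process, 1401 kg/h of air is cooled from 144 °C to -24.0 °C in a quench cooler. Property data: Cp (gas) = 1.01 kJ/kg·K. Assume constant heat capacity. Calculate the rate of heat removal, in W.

Q = ṁ·Cp·ΔT = 1401 × 1.01 × (-24.0 − 144) = -237720 kJ/h
Converting: 237720 / 3600 s = 66.034 kW
Cooling duty = 66034 W

Q_c = 66000 W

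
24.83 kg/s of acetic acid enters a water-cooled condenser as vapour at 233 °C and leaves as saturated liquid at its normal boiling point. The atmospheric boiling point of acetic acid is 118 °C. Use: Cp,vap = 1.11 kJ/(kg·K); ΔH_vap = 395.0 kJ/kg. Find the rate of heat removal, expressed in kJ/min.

vapour 233→118 °C: -127.65 kJ/kg
condensation at 118 °C: -395 kJ/kg
Δh = -127.65 + -395 = -522.65 kJ/kg
Q = ṁ·Δh = 24.83 kg/s × -522.65 kJ/kg = -12977 kJ/s
|Q| = 12977 kW = 778640 kJ/min

Q_c = 779000 kJ/min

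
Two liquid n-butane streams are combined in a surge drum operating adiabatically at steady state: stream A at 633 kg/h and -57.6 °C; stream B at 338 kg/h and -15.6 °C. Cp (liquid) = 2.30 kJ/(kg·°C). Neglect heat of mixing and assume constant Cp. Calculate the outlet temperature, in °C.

No heat crosses the boundary, so H_out = H_in.
Σ ṁᵢCp,ᵢTᵢ = 633×2.30×-57.6 + 338×2.30×-15.6 = -95987
Σ ṁᵢCp,ᵢ = 633×2.30 + 338×2.30 = 2233.3
T_out = -95987 / 2233.3 = -42.98 °C

T_out = -43.0 °C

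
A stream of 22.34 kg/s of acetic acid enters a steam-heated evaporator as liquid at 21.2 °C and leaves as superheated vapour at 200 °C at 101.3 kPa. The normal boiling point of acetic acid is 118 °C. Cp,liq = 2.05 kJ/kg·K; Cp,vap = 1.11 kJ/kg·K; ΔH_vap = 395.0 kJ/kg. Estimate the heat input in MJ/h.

Q = 55000 MJ/h

liquid 21.2→118 °C: 198.44 kJ/kg
vaporisation at 118 °C: 395 kJ/kg
vapour 118→200 °C: 91.02 kJ/kg
Δh = 198.44 + 395 + 91.02 = 684.46 kJ/kg
Q = ṁ·Δh = 22.34 kg/s × 684.46 kJ/kg = 15291 kJ/s
|Q| = 15291 kW = 55047 MJ/h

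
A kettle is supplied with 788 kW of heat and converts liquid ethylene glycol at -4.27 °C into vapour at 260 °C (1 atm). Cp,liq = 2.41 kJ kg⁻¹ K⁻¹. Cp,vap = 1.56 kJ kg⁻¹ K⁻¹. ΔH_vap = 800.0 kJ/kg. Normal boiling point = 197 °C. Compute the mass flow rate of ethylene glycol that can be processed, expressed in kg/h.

ṁ = 2050 kg/h

Δh = 2.41×(197−-4.27) + 800.0 + 1.56×(260−197) = 1383.3 kJ/kg
Q = 788 kW = 788 kJ/s = 2.8368e+06 kJ/h
ṁ = Q/Δh = 2.8368e+06 / 1383.3 = 2050.7 kg/h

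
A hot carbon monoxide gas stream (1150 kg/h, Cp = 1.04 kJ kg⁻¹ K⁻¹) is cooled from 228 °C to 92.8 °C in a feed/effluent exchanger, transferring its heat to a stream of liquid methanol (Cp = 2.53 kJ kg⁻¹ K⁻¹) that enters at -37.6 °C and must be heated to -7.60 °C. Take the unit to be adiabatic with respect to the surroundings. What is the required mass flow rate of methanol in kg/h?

ṁ_c = 2130 kg/h

Heat released by hot stream: Q = 1150 × 1.04 × (228 − 92.8) = 161700 kJ/h
Energy balance on cold side (adiabatic exchanger): Q = ṁ_c·Cp_c·(T_c,out − T_c,in)
ṁ_c = 161700 / [2.53 × (-7.60 − -37.6)] = 2130.4 kg/h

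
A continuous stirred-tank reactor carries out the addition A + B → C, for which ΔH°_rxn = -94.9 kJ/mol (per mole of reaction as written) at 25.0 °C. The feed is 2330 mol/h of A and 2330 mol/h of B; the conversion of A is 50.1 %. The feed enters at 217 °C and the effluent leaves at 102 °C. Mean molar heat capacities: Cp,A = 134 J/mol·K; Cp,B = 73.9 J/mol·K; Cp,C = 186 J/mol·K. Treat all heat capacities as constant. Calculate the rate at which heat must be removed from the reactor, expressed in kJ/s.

Q_out = 46.8 kJ/s

Extent of reaction ξ = 0.501 × 2330 = 1167.3 mol/h
Reaction term: ξ·ΔH°_rxn = 1167.3 × -94.9 = -110780 kJ/h
Sensible, feed 217→25 °C: -93006 kJ/h
Outlet flows (mol/h): A 1162.7, B 1162.7, C 1167.3
Sensible, products 25→102 °C: 35331 kJ/h
Q = ΔH = -168450 kJ/h = -46.793 kW
Heat removed = 46.793 kJ/s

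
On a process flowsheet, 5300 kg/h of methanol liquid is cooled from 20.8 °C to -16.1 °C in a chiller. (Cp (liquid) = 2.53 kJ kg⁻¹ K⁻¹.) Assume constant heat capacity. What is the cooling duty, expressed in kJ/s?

Q_c = 137 kJ/s

Q = ṁ·Cp·ΔT = 5300 × 2.53 × (-16.1 − 20.8) = -494790 kJ/h
Converting: 494790 / 3600 s = 137.44 kW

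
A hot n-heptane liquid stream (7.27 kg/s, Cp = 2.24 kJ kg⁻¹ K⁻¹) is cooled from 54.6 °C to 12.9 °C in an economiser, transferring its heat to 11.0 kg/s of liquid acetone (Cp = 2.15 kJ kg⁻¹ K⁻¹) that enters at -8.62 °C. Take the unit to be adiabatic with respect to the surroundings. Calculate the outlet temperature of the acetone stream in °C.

Heat released by hot stream: Q = 7.27 × 2.24 × (54.6 − 12.9) = 679.08 kJ/s
Energy balance on cold side (adiabatic exchanger): Q = ṁ_c·Cp_c·(T_c,out − T_c,in)
T_c,out = -8.62 + 679.08/(11.0 × 2.15) = 20.094 °C

T_c,out = 20.1 °C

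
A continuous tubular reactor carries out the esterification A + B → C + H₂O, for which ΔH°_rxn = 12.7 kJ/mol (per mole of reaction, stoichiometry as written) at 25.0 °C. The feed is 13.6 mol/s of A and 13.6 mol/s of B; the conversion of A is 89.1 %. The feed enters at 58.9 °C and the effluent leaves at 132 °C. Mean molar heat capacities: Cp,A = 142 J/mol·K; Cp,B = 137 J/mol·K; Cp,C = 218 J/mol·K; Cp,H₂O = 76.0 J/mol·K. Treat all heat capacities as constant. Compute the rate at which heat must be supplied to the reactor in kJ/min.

Q_in = 27000 kJ/min

Extent of reaction ξ = 0.891 × 13.6 = 12.118 mol/s
Reaction term: ξ·ΔH°_rxn = 12.118 × 12.7 = 153.89 kJ/s
Sensible, feed 58.9→25 °C: -128.63 kJ/s
Outlet flows (mol/s): A 1.4824, B 1.4824, C 12.118, H₂O 12.118
Sensible, products 25→132 °C: 425.45 kJ/s
Q = ΔH = 450.71 kJ/s = 450.71 kW
Heat supplied = 27043 kJ/min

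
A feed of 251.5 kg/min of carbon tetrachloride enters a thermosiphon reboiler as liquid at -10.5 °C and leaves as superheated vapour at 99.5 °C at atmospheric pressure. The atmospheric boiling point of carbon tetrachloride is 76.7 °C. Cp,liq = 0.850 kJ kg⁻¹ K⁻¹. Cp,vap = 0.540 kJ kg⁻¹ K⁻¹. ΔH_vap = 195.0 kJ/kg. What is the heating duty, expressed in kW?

liquid -10.5→76.7 °C: 74.12 kJ/kg
vaporisation at 76.7 °C: 195 kJ/kg
vapour 76.7→99.5 °C: 12.312 kJ/kg
Δh = 74.12 + 195 + 12.312 = 281.43 kJ/kg
Q = ṁ·Δh = 251.5 kg/min × 281.43 kJ/kg = 70780 kJ/min
|Q| = 1179.7 kW

Q = 1180 kW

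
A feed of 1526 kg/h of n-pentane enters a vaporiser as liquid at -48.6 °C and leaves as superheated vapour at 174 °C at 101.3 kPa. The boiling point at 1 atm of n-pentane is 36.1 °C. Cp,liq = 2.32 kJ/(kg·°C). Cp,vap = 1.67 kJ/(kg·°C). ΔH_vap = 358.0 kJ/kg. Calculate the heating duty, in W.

Q = 333000 W

liquid -48.6→36.1 °C: 196.5 kJ/kg
vaporisation at 36.1 °C: 358 kJ/kg
vapour 36.1→174 °C: 230.29 kJ/kg
Δh = 196.5 + 358 + 230.29 = 784.8 kJ/kg
Q = ṁ·Δh = 1526 kg/h × 784.8 kJ/kg = 1.1976e+06 kJ/h
|Q| = 332.67 kW = 332670 W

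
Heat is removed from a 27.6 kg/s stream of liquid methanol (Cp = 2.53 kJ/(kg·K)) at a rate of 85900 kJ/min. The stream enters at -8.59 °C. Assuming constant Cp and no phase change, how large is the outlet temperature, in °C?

T_out = -29.1 °C

Q = 85900 kJ/min = 1431.7 kJ/s
ΔT = Q/(ṁ·Cp) = 1431.7/(27.6×2.53) = 20.503 K
T_out = -8.59 − 20.503 = -29.093 °C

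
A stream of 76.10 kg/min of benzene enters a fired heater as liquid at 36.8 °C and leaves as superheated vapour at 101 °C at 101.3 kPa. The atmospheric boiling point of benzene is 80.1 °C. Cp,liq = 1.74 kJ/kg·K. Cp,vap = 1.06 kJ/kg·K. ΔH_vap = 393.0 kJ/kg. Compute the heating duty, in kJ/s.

liquid 36.8→80.1 °C: 75.342 kJ/kg
vaporisation at 80.1 °C: 393 kJ/kg
vapour 80.1→101 °C: 22.154 kJ/kg
Δh = 75.342 + 393 + 22.154 = 490.5 kJ/kg
Q = ṁ·Δh = 76.10 kg/min × 490.5 kJ/kg = 37327 kJ/min
|Q| = 622.11 kW

Q = 622 kJ/s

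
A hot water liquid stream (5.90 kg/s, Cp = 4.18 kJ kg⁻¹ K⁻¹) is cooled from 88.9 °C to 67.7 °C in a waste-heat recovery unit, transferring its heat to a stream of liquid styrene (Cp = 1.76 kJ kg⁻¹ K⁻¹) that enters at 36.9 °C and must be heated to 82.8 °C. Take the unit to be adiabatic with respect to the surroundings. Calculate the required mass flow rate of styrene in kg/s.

ṁ_c = 6.47 kg/s

Heat released by hot stream: Q = 5.90 × 4.18 × (88.9 − 67.7) = 522.83 kJ/s
Energy balance on cold side (adiabatic exchanger): Q = ṁ_c·Cp_c·(T_c,out − T_c,in)
ṁ_c = 522.83 / [1.76 × (82.8 − 36.9)] = 6.472 kg/s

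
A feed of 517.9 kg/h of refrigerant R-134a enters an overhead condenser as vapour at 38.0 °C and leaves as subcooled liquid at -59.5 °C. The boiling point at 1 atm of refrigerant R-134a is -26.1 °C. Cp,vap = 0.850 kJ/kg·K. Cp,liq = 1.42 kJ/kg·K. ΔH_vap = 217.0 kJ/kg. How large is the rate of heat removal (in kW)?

vapour 38.0→-26.1 °C: -54.485 kJ/kg
condensation at -26.1 °C: -217 kJ/kg
liquid -26.1→-59.5 °C: -47.428 kJ/kg
Δh = -54.485 + -217 + -47.428 = -318.91 kJ/kg
Q = ṁ·Δh = 517.9 kg/h × -318.91 kJ/kg = -165170 kJ/h
|Q| = 45.879 kW

Q_c = 45.9 kW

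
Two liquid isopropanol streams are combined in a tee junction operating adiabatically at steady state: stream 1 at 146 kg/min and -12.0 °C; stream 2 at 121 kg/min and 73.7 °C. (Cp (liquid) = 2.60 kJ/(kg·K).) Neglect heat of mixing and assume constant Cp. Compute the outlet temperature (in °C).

Adiabatic, steady state ⇒ Σ ṁᵢCp,ᵢ(T_out − Tᵢ) = 0
T_out = Σ ṁᵢCp,ᵢTᵢ / Σ ṁᵢCp,ᵢ
      = 18631 / 694.2 = 26.838 °C

T_out = 26.8 °C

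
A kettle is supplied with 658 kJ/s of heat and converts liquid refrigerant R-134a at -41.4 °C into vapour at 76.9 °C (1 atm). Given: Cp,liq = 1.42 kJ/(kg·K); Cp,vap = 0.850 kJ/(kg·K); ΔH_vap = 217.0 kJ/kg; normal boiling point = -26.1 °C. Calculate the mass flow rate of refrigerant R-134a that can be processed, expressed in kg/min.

ṁ = 121 kg/min

Δh = 1.42×(-26.1−-41.4) + 217.0 + 0.850×(76.9−-26.1) = 326.28 kJ/kg
Q = 658 kJ/s = 658 kJ/s = 39480 kJ/min
ṁ = Q/Δh = 39480 / 326.28 = 121 kg/min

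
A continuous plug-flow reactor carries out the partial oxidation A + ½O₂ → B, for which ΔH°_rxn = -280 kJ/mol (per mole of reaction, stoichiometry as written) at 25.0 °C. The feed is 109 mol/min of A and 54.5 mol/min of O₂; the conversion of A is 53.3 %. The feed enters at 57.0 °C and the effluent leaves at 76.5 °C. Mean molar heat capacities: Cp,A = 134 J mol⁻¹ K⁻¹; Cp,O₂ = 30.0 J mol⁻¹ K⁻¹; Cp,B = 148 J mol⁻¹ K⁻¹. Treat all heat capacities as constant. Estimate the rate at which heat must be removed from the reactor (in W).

Extent of reaction ξ = 0.533 × 109 = 58.097 mol/min
Reaction term: ξ·ΔH°_rxn = 58.097 × -280 = -16267 kJ/min
Sensible, feed 57.0→25 °C: -519.71 kJ/min
Outlet flows (mol/min): A 50.903, O₂ 25.451, B 58.097
Sensible, products 25→76.5 °C: 833.42 kJ/min
Q = ΔH = -15953 kJ/min = -265.89 kW
Heat removed = 265890 W

Q_out = 266000 W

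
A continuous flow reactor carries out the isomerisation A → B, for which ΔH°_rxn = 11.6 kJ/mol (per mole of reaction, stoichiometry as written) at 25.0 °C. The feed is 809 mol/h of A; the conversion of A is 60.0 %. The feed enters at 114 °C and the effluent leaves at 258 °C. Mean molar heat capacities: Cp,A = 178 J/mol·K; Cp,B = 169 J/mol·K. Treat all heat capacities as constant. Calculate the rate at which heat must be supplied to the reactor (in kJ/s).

Q_in = 7.04 kJ/s

Extent of reaction ξ = 0.600 × 809 = 485.4 mol/h
Reaction term: ξ·ΔH°_rxn = 485.4 × 11.6 = 5630.6 kJ/h
Sensible, feed 114→25 °C: -12816 kJ/h
Outlet flows (mol/h): A 323.6, B 485.4
Sensible, products 25→258 °C: 32535 kJ/h
Q = ΔH = 25349 kJ/h = 7.0414 kW
Heat supplied = 7.0414 kJ/s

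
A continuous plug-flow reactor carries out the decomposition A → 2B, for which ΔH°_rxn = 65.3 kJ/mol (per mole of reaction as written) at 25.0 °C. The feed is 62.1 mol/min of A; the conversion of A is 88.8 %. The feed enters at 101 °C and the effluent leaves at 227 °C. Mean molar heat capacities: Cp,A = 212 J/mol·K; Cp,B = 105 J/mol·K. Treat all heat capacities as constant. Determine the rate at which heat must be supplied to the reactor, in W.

Q_in = 87300 W

Extent of reaction ξ = 0.888 × 62.1 = 55.145 mol/min
Reaction term: ξ·ΔH°_rxn = 55.145 × 65.3 = 3601 kJ/min
Sensible, feed 101→25 °C: -1000.6 kJ/min
Outlet flows (mol/min): A 6.9552, B 110.29
Sensible, products 25→227 °C: 2637.1 kJ/min
Q = ΔH = 5237.5 kJ/min = 87.292 kW
Heat supplied = 87292 W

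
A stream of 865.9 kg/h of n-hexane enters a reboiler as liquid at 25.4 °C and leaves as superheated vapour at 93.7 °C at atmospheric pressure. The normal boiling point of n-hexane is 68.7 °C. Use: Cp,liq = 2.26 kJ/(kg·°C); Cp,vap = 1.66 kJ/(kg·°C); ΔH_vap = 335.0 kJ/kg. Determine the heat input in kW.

liquid 25.4→68.7 °C: 97.858 kJ/kg
vaporisation at 68.7 °C: 335 kJ/kg
vapour 68.7→93.7 °C: 41.5 kJ/kg
Δh = 97.858 + 335 + 41.5 = 474.36 kJ/kg
Q = ṁ·Δh = 865.9 kg/h × 474.36 kJ/kg = 410750 kJ/h
|Q| = 114.1 kW

Q = 114 kW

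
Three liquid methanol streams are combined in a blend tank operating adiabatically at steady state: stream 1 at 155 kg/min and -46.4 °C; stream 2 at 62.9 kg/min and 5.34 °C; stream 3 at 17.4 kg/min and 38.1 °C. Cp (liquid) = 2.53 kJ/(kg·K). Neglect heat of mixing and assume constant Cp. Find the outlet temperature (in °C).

T_out = -26.3 °C

Energy balance with Q = 0: Σ ṁᵢCp,ᵢ(T_out − Tᵢ) = 0
Σ ṁᵢCp,ᵢTᵢ = 155×2.53×-46.4 + 62.9×2.53×5.34 + 17.4×2.53×38.1 = -15669
Σ ṁᵢCp,ᵢ = 155×2.53 + 62.9×2.53 + 17.4×2.53 = 595.31
T_out = -15669 / 595.31 = -26.32 °C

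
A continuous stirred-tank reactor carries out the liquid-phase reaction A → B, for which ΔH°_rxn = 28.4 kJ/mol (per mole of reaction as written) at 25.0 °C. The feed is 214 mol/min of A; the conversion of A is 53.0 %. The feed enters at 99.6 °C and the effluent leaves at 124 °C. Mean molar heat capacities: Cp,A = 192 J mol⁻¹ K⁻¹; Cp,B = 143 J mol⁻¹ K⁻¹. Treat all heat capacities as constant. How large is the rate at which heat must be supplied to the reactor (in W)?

Q_in = 61200 W

Extent of reaction ξ = 0.530 × 214 = 113.42 mol/min
Reaction term: ξ·ΔH°_rxn = 113.42 × 28.4 = 3221.1 kJ/min
Sensible, feed 99.6→25 °C: -3065.2 kJ/min
Outlet flows (mol/min): A 100.58, B 113.42
Sensible, products 25→124 °C: 3517.5 kJ/min
Q = ΔH = 3673.5 kJ/min = 61.225 kW
Heat supplied = 61225 W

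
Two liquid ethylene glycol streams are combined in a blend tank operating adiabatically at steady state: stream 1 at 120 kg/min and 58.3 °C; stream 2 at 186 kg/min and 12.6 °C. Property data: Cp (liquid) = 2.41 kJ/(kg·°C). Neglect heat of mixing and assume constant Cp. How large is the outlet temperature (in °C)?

T_out = 30.5 °C

Adiabatic, steady state ⇒ Σ ṁᵢCp,ᵢ(T_out − Tᵢ) = 0
T_out = Σ ṁᵢCp,ᵢTᵢ / Σ ṁᵢCp,ᵢ
      = 22508 / 737.46 = 30.522 °C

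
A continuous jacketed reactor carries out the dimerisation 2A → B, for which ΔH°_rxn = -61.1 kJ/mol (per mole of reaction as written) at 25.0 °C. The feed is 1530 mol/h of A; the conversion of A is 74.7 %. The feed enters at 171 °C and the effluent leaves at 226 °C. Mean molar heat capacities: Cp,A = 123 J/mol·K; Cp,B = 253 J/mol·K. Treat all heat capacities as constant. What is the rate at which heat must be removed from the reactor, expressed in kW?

Q_out = 6.60 kW

Extent of reaction ξ = 0.747 × 1530 / 2 = 571.46 mol/h
Reaction term: ξ·ΔH°_rxn = 571.46 × -61.1 = -34916 kJ/h
Sensible, feed 171→25 °C: -27476 kJ/h
Outlet flows (mol/h): A 387.09, B 571.46
Sensible, products 25→226 °C: 38630 kJ/h
Q = ΔH = -23761 kJ/h = -6.6004 kW
Heat removed = 6.6004 kW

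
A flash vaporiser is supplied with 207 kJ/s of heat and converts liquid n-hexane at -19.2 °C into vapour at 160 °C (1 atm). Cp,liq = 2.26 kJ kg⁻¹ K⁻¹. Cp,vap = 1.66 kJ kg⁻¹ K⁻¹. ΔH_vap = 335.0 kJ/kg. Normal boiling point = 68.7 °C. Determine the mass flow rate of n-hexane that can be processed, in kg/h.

Δh = 2.26×(68.7−-19.2) + 335.0 + 1.66×(160−68.7) = 685.21 kJ/kg
Q = 207 kJ/s = 207 kJ/s = 745200 kJ/h
ṁ = Q/Δh = 745200 / 685.21 = 1087.5 kg/h

ṁ = 1090 kg/h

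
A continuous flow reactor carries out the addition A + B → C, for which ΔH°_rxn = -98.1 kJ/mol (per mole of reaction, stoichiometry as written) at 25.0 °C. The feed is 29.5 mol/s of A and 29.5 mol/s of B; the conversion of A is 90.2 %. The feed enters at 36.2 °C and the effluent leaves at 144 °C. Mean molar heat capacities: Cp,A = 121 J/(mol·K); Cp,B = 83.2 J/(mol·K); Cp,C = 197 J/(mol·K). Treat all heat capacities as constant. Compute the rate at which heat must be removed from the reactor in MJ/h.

Q_out = 7140 MJ/h

Extent of reaction ξ = 0.902 × 29.5 = 26.609 mol/s
Reaction term: ξ·ΔH°_rxn = 26.609 × -98.1 = -2610.3 kJ/s
Sensible, feed 36.2→25 °C: -67.468 kJ/s
Outlet flows (mol/s): A 2.891, B 2.891, C 26.609
Sensible, products 25→144 °C: 694.05 kJ/s
Q = ΔH = -1983.8 kJ/s = -1983.8 kW
Heat removed = 7141.6 MJ/h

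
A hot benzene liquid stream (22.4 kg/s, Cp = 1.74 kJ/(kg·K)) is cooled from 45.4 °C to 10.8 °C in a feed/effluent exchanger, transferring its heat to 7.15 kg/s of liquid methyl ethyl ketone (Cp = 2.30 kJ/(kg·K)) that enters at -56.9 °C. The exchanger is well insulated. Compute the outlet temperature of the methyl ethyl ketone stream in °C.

Heat released by hot stream: Q = 22.4 × 1.74 × (45.4 − 10.8) = 1348.6 kJ/s
Energy balance on cold side (adiabatic exchanger): Q = ṁ_c·Cp_c·(T_c,out − T_c,in)
T_c,out = -56.9 + 1348.6/(7.15 × 2.30) = 25.105 °C

T_c,out = 25.1 °C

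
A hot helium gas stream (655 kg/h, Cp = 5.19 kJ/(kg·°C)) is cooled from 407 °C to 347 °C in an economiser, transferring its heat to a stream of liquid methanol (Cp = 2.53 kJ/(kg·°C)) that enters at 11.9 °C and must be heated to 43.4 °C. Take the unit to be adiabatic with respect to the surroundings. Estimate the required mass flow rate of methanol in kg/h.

ṁ_c = 2560 kg/h

Heat released by hot stream: Q = 655 × 5.19 × (407 − 347) = 203970 kJ/h
Energy balance on cold side (adiabatic exchanger): Q = ṁ_c·Cp_c·(T_c,out − T_c,in)
ṁ_c = 203970 / [2.53 × (43.4 − 11.9)] = 2559.3 kg/h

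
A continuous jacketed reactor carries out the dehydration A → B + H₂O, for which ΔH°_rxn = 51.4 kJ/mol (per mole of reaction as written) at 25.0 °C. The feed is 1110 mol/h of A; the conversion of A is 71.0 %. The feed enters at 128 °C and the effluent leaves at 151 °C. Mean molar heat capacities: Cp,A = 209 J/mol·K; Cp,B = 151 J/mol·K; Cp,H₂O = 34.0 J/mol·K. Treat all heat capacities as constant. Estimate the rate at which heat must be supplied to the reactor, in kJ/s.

Extent of reaction ξ = 0.710 × 1110 = 788.1 mol/h
Reaction term: ξ·ΔH°_rxn = 788.1 × 51.4 = 40508 kJ/h
Sensible, feed 128→25 °C: -23895 kJ/h
Outlet flows (mol/h): A 321.9, B 788.1, H₂O 788.1
Sensible, products 25→151 °C: 26848 kJ/h
Q = ΔH = 43461 kJ/h = 12.072 kW
Heat supplied = 12.072 kJ/s

Q_in = 12.1 kJ/s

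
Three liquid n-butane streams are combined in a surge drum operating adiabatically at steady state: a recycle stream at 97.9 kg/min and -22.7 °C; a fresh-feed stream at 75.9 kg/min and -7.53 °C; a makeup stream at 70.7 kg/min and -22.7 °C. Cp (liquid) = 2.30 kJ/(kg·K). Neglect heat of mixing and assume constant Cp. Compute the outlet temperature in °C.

No heat crosses the boundary, so H_out = H_in.
Σ ṁᵢCp,ᵢTᵢ = 97.9×2.30×-22.7 + 75.9×2.30×-7.53 + 70.7×2.30×-22.7 = -10117
Σ ṁᵢCp,ᵢ = 97.9×2.30 + 75.9×2.30 + 70.7×2.30 = 562.35
T_out = -10117 / 562.35 = -17.991 °C

T_out = -18.0 °C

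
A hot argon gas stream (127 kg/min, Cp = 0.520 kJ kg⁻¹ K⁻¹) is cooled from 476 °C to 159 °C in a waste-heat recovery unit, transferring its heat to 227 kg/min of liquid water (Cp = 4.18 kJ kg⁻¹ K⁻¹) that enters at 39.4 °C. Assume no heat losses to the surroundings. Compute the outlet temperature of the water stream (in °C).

Heat released by hot stream: Q = 127 × 0.520 × (476 − 159) = 20935 kJ/min
Energy balance on cold side (adiabatic exchanger): Q = ṁ_c·Cp_c·(T_c,out − T_c,in)
T_c,out = 39.4 + 20935/(227 × 4.18) = 61.463 °C

T_c,out = 61.5 °C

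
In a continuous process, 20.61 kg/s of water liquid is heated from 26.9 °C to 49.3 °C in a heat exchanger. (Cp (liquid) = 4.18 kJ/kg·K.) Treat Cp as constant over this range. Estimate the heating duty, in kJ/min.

Q = 116000 kJ/min

Q = ṁ·Cp·ΔT = 20.61 × 4.18 × (49.3 − 26.9) = 1929.8 kJ/s
Heating duty = 115790 kJ/min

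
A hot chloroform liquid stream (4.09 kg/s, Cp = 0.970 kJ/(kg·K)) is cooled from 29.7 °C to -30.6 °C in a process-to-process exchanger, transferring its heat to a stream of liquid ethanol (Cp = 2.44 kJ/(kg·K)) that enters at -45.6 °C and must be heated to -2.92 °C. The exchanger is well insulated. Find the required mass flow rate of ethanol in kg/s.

Heat released by hot stream: Q = 4.09 × 0.970 × (29.7 − -30.6) = 239.23 kJ/s
Energy balance on cold side (adiabatic exchanger): Q = ṁ_c·Cp_c·(T_c,out − T_c,in)
ṁ_c = 239.23 / [2.44 × (-2.92 − -45.6)] = 2.2972 kg/s

ṁ_c = 2.30 kg/s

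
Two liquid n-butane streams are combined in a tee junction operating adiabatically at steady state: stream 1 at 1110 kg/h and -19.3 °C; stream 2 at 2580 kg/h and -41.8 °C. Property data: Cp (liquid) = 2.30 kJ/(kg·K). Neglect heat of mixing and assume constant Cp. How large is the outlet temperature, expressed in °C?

T_out = -35.0 °C

Energy balance with Q = 0: Σ ṁᵢCp,ᵢ(T_out − Tᵢ) = 0
T_out = Σ ṁᵢCp,ᵢTᵢ / Σ ṁᵢCp,ᵢ
      = -297310 / 8487 = -35.032 °C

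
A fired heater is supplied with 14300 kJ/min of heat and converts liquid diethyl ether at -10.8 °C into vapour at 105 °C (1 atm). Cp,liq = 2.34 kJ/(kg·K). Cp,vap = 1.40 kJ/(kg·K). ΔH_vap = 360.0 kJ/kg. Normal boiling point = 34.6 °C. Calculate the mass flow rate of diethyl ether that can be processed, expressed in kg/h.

Δh = 2.34×(34.6−-10.8) + 360.0 + 1.40×(105−34.6) = 564.8 kJ/kg
Q = 14300 kJ/min = 238.33 kJ/s = 858000 kJ/h
ṁ = Q/Δh = 858000 / 564.8 = 1519.1 kg/h

ṁ = 1520 kg/h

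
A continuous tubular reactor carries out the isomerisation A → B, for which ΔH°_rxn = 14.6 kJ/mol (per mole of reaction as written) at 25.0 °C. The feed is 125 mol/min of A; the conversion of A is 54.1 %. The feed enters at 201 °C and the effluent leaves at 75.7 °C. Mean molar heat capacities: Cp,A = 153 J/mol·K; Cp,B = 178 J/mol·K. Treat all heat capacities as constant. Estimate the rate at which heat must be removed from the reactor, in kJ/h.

Q_out = 79400 kJ/h

Extent of reaction ξ = 0.541 × 125 = 67.625 mol/min
Reaction term: ξ·ΔH°_rxn = 67.625 × 14.6 = 987.32 kJ/min
Sensible, feed 201→25 °C: -3366 kJ/min
Outlet flows (mol/min): A 57.375, B 67.625
Sensible, products 25→75.7 °C: 1055.4 kJ/min
Q = ΔH = -1323.3 kJ/min = -22.055 kW
Heat removed = 79399 kJ/h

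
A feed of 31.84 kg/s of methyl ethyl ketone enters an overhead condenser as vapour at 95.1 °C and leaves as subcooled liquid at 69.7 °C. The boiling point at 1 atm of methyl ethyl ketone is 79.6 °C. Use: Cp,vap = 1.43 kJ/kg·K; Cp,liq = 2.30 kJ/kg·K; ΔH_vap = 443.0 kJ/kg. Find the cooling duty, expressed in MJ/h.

Q_c = 55900 MJ/h

vapour 95.1→79.6 °C: -22.165 kJ/kg
condensation at 79.6 °C: -443 kJ/kg
liquid 79.6→69.7 °C: -22.77 kJ/kg
Δh = -22.165 + -443 + -22.77 = -487.94 kJ/kg
Q = ṁ·Δh = 31.84 kg/s × -487.94 kJ/kg = -15536 kJ/s
|Q| = 15536 kW = 55929 MJ/h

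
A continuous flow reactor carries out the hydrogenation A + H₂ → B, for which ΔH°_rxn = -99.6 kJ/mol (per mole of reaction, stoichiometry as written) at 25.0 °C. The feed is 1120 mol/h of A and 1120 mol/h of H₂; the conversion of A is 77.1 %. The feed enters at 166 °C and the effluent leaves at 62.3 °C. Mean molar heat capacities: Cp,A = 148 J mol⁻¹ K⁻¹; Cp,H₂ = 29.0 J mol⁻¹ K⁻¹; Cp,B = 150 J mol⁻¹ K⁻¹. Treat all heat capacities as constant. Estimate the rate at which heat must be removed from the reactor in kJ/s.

Q_out = 29.8 kJ/s

Extent of reaction ξ = 0.771 × 1120 = 863.52 mol/h
Reaction term: ξ·ΔH°_rxn = 863.52 × -99.6 = -86007 kJ/h
Sensible, feed 166→25 °C: -27952 kJ/h
Outlet flows (mol/h): A 256.48, H₂ 256.48, B 863.52
Sensible, products 25→62.3 °C: 6524.7 kJ/h
Q = ΔH = -107430 kJ/h = -29.843 kW
Heat removed = 29.843 kJ/s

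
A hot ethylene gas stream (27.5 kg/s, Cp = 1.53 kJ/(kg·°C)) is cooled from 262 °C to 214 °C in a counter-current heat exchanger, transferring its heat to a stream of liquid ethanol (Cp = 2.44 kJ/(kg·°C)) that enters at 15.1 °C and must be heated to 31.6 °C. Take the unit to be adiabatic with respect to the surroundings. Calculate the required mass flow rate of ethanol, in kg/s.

Heat released by hot stream: Q = 27.5 × 1.53 × (262 − 214) = 2019.6 kJ/s
Energy balance on cold side (adiabatic exchanger): Q = ṁ_c·Cp_c·(T_c,out − T_c,in)
ṁ_c = 2019.6 / [2.44 × (31.6 − 15.1)] = 50.164 kg/s

ṁ_c = 50.2 kg/s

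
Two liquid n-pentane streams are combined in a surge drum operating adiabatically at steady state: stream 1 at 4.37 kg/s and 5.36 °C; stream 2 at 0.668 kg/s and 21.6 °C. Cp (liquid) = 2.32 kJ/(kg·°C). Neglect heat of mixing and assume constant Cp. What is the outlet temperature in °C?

No heat crosses the boundary, so H_out = H_in.
T_out = Σ ṁᵢCp,ᵢTᵢ / Σ ṁᵢCp,ᵢ
      = 87.817 / 11.688 = 7.5133 °C

T_out = 7.51 °C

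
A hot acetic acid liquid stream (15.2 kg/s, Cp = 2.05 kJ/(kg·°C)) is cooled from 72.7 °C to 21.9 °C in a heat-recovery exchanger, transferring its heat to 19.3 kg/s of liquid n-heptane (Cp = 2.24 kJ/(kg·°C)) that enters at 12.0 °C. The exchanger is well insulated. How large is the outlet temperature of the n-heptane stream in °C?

T_c,out = 48.6 °C

Heat released by hot stream: Q = 15.2 × 2.05 × (72.7 − 21.9) = 1582.9 kJ/s
Energy balance on cold side (adiabatic exchanger): Q = ṁ_c·Cp_c·(T_c,out − T_c,in)
T_c,out = 12.0 + 1582.9/(19.3 × 2.24) = 48.615 °C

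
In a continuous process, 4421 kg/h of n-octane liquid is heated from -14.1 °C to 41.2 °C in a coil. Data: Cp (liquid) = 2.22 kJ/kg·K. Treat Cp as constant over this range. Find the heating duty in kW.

Q = ṁ·Cp·ΔT = 4421 × 2.22 × (41.2 − -14.1) = 542750 kJ/h
Converting: 542750 / 3600 s = 150.76 kW

Q = 151 kW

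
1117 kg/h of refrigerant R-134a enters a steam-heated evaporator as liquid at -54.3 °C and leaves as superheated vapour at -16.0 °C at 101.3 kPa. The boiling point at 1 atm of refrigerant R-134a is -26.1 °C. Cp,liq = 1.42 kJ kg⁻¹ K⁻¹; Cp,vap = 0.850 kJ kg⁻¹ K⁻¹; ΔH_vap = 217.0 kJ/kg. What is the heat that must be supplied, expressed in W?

liquid -54.3→-26.1 °C: 40.044 kJ/kg
vaporisation at -26.1 °C: 217 kJ/kg
vapour -26.1→-16.0 °C: 8.585 kJ/kg
Δh = 40.044 + 217 + 8.585 = 265.63 kJ/kg
Q = ṁ·Δh = 1117 kg/h × 265.63 kJ/kg = 296710 kJ/h
|Q| = 82.419 kW = 82419 W

Q = 82400 W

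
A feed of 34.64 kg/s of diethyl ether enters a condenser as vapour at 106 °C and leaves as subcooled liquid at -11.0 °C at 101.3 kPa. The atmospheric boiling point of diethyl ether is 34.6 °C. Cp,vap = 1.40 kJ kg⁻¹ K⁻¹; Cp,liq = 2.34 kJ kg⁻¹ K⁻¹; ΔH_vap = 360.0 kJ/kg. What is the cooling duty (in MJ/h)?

Q_c = 70700 MJ/h

vapour 106→34.6 °C: -99.96 kJ/kg
condensation at 34.6 °C: -360 kJ/kg
liquid 34.6→-11.0 °C: -106.7 kJ/kg
Δh = -99.96 + -360 + -106.7 = -566.66 kJ/kg
Q = ṁ·Δh = 34.64 kg/s × -566.66 kJ/kg = -19629 kJ/s
|Q| = 19629 kW = 70665 MJ/h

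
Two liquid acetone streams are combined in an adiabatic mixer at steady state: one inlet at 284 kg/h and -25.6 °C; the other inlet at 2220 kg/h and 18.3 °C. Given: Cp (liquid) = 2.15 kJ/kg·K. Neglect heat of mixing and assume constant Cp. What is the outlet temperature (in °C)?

No heat crosses the boundary, so H_out = H_in.
Σ ṁᵢCp,ᵢTᵢ = 284×2.15×-25.6 + 2220×2.15×18.3 = 71715
Σ ṁᵢCp,ᵢ = 284×2.15 + 2220×2.15 = 5383.6
T_out = 71715 / 5383.6 = 13.321 °C

T_out = 13.3 °C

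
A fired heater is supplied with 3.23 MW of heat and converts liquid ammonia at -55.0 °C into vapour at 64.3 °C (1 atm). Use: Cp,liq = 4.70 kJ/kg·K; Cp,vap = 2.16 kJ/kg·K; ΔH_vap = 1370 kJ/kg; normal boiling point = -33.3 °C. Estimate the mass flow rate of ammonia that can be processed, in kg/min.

Δh = 4.70×(-33.3−-55.0) + 1370 + 2.16×(64.3−-33.3) = 1682.8 kJ/kg
Q = 3.23 MW = 3230 kJ/s = 193800 kJ/min
ṁ = Q/Δh = 193800 / 1682.8 = 115.16 kg/min

ṁ = 115 kg/min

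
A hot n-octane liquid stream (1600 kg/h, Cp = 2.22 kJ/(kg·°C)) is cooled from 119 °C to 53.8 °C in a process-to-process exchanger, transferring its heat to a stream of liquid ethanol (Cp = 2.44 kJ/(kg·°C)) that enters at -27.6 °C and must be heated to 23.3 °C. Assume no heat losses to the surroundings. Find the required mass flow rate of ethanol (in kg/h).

ṁ_c = 1860 kg/h

Heat released by hot stream: Q = 1600 × 2.22 × (119 − 53.8) = 231590 kJ/h
Energy balance on cold side (adiabatic exchanger): Q = ṁ_c·Cp_c·(T_c,out − T_c,in)
ṁ_c = 231590 / [2.44 × (23.3 − -27.6)] = 1864.7 kg/h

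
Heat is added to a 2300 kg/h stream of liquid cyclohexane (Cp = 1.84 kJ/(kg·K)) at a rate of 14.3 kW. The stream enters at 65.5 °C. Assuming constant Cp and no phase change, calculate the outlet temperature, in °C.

Q = 14.3 kW = 51480 kJ/h
ΔT = Q/(ṁ·Cp) = 51480/(2300×1.84) = 12.164 K
T_out = 65.5 + 12.164 = 77.664 °C

T_out = 77.7 °C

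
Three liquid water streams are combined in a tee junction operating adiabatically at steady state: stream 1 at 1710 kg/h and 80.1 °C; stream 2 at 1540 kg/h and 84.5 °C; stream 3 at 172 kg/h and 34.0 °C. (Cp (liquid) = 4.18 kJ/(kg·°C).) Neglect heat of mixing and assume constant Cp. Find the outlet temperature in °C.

T_out = 79.8 °C

Energy balance with Q = 0: Σ ṁᵢCp,ᵢ(T_out − Tᵢ) = 0
Σ ṁᵢCp,ᵢTᵢ = 1710×4.18×80.1 + 1540×4.18×84.5 + 172×4.18×34.0 = 1.1409e+06
Σ ṁᵢCp,ᵢ = 1710×4.18 + 1540×4.18 + 172×4.18 = 14304
T_out = 1.1409e+06 / 14304 = 79.763 °C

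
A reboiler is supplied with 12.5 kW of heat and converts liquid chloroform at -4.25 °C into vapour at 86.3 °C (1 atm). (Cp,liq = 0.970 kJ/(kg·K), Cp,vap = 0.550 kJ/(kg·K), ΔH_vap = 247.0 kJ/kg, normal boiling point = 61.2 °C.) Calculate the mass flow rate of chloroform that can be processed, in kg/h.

Δh = 0.970×(61.2−-4.25) + 247.0 + 0.550×(86.3−61.2) = 324.29 kJ/kg
Q = 12.5 kW = 12.5 kJ/s = 45000 kJ/h
ṁ = Q/Δh = 45000 / 324.29 = 138.76 kg/h

ṁ = 139 kg/h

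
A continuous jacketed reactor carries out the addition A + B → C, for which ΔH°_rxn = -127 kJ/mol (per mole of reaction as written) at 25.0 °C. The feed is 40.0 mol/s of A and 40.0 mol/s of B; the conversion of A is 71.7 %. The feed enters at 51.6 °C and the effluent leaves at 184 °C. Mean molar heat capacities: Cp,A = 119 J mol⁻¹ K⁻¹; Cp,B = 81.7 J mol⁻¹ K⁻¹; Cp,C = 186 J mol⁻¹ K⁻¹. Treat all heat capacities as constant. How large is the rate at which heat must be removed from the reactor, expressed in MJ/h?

Extent of reaction ξ = 0.717 × 40.0 = 28.68 mol/s
Reaction term: ξ·ΔH°_rxn = 28.68 × -127 = -3642.4 kJ/s
Sensible, feed 51.6→25 °C: -213.54 kJ/s
Outlet flows (mol/s): A 11.32, B 11.32, C 28.68
Sensible, products 25→184 °C: 1209.4 kJ/s
Q = ΔH = -2646.5 kJ/s = -2646.5 kW
Heat removed = 9527.4 MJ/h

Q_out = 9530 MJ/h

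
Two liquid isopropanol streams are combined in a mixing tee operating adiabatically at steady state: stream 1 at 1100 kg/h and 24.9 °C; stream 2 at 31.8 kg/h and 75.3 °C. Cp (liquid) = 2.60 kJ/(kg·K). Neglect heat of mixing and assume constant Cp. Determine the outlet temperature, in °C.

Energy balance with Q = 0: Σ ṁᵢCp,ᵢ(T_out − Tᵢ) = 0
Σ ṁᵢCp,ᵢTᵢ = 1100×2.60×24.9 + 31.8×2.60×75.3 = 77440
Σ ṁᵢCp,ᵢ = 1100×2.60 + 31.8×2.60 = 2942.7
T_out = 77440 / 2942.7 = 26.316 °C

T_out = 26.3 °C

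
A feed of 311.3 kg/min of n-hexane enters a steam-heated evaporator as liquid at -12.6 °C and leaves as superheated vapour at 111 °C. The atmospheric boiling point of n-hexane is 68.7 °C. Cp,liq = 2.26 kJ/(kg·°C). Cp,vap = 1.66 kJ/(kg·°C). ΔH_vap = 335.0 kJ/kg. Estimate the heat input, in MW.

Q = 3.06 MW

liquid -12.6→68.7 °C: 183.74 kJ/kg
vaporisation at 68.7 °C: 335 kJ/kg
vapour 68.7→111 °C: 70.218 kJ/kg
Δh = 183.74 + 335 + 70.218 = 588.96 kJ/kg
Q = ṁ·Δh = 311.3 kg/min × 588.96 kJ/kg = 183340 kJ/min
|Q| = 3055.7 kW = 3.0557 MW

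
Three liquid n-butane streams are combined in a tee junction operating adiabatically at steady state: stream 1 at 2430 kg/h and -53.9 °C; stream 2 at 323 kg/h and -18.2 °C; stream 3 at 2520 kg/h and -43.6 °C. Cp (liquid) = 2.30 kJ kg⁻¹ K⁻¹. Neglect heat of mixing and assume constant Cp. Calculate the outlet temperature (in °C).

Adiabatic, steady state ⇒ Σ ṁᵢCp,ᵢ(T_out − Tᵢ) = 0
Σ ṁᵢCp,ᵢTᵢ = 2430×2.30×-53.9 + 323×2.30×-18.2 + 2520×2.30×-43.6 = -567470
Σ ṁᵢCp,ᵢ = 2430×2.30 + 323×2.30 + 2520×2.30 = 12128
T_out = -567470 / 12128 = -46.791 °C

T_out = -46.8 °C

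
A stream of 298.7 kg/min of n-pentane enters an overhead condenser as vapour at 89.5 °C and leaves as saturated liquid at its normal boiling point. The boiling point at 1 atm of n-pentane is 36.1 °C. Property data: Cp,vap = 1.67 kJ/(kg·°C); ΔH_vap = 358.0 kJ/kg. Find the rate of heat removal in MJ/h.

vapour 89.5→36.1 °C: -89.178 kJ/kg
condensation at 36.1 °C: -358 kJ/kg
Δh = -89.178 + -358 = -447.18 kJ/kg
Q = ṁ·Δh = 298.7 kg/min × -447.18 kJ/kg = -133570 kJ/min
|Q| = 2226.2 kW = 8014.3 MJ/h

Q_c = 8010 MJ/h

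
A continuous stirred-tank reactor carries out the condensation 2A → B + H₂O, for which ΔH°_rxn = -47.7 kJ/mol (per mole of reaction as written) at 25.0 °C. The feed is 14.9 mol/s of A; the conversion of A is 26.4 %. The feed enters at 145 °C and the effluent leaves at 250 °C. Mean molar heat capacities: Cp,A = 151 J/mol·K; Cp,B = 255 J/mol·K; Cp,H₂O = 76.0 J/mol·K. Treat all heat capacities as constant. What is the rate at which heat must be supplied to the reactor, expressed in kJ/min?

Extent of reaction ξ = 0.264 × 14.9 / 2 = 1.9668 mol/s
Reaction term: ξ·ΔH°_rxn = 1.9668 × -47.7 = -93.816 kJ/s
Sensible, feed 145→25 °C: -269.99 kJ/s
Outlet flows (mol/s): A 10.966, B 1.9668, H₂O 1.9668
Sensible, products 25→250 °C: 519.06 kJ/s
Q = ΔH = 155.26 kJ/s = 155.26 kW
Heat supplied = 9315.4 kJ/min

Q_in = 9320 kJ/min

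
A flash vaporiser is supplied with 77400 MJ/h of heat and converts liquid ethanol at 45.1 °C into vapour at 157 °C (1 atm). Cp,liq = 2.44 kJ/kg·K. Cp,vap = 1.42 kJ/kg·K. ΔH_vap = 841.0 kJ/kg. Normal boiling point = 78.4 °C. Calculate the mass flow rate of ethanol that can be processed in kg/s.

ṁ = 20.8 kg/s

Δh = 2.44×(78.4−45.1) + 841.0 + 1.42×(157−78.4) = 1033.9 kJ/kg
Q = 77400 MJ/h = 21500 kJ/s = 21500 kJ/s
ṁ = Q/Δh = 21500 / 1033.9 = 20.796 kg/s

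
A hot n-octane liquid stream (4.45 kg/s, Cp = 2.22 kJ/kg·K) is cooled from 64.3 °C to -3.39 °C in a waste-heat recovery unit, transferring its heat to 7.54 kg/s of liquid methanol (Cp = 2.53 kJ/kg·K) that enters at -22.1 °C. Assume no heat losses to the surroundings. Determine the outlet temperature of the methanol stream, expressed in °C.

T_c,out = 13.0 °C

Heat released by hot stream: Q = 4.45 × 2.22 × (64.3 − -3.39) = 668.71 kJ/s
Energy balance on cold side (adiabatic exchanger): Q = ṁ_c·Cp_c·(T_c,out − T_c,in)
T_c,out = -22.1 + 668.71/(7.54 × 2.53) = 12.955 °C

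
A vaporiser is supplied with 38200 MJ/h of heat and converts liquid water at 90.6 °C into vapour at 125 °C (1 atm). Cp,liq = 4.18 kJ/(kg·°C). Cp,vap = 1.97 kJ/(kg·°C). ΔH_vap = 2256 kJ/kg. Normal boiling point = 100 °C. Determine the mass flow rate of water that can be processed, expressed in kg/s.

Δh = 4.18×(100−90.6) + 2256 + 1.97×(125−100) = 2344.5 kJ/kg
Q = 38200 MJ/h = 10611 kJ/s = 10611 kJ/s
ṁ = Q/Δh = 10611 / 2344.5 = 4.5259 kg/s

ṁ = 4.53 kg/s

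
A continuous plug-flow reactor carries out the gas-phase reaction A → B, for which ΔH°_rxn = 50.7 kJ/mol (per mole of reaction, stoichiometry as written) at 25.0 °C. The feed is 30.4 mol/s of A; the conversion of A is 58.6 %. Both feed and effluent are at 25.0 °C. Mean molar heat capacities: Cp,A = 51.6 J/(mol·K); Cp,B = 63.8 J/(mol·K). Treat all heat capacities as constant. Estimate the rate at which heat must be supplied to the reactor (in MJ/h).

Extent of reaction ξ = 0.586 × 30.4 = 17.814 mol/s
Reaction term: ξ·ΔH°_rxn = 17.814 × 50.7 = 903.19 kJ/s
Q = ΔH = 903.19 kJ/s = 903.19 kW
Heat supplied = 3251.5 MJ/h

Q_in = 3250 MJ/h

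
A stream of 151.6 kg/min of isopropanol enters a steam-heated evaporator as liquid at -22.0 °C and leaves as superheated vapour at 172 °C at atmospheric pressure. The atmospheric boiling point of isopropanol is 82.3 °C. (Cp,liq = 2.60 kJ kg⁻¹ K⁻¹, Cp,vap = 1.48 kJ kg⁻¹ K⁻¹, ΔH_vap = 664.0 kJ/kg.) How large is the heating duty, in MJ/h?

Q = 9710 MJ/h

liquid -22.0→82.3 °C: 271.18 kJ/kg
vaporisation at 82.3 °C: 664 kJ/kg
vapour 82.3→172 °C: 132.76 kJ/kg
Δh = 271.18 + 664 + 132.76 = 1067.9 kJ/kg
Q = ṁ·Δh = 151.6 kg/min × 1067.9 kJ/kg = 161900 kJ/min
|Q| = 2698.3 kW = 9713.9 MJ/h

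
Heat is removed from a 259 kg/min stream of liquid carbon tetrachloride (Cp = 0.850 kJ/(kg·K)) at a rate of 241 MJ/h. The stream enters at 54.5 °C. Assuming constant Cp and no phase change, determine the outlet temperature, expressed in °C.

T_out = 36.3 °C

Q = 241 MJ/h = 4016.7 kJ/min
ΔT = Q/(ṁ·Cp) = 4016.7/(259×0.850) = 18.245 K
T_out = 54.5 − 18.245 = 36.255 °C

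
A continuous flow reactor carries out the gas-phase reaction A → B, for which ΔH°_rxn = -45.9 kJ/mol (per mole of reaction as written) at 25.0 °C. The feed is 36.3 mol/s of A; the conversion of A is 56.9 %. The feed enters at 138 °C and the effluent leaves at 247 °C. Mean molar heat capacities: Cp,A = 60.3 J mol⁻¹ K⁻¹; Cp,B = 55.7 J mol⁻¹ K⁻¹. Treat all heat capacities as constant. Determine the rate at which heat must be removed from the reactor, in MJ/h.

Q_out = 2630 MJ/h

Extent of reaction ξ = 0.569 × 36.3 = 20.655 mol/s
Reaction term: ξ·ΔH°_rxn = 20.655 × -45.9 = -948.05 kJ/s
Sensible, feed 138→25 °C: -247.34 kJ/s
Outlet flows (mol/s): A 15.645, B 20.655
Sensible, products 25→247 °C: 464.84 kJ/s
Q = ΔH = -730.55 kJ/s = -730.55 kW
Heat removed = 2630 MJ/h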